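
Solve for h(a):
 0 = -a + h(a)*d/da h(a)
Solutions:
 h(a) = -sqrt(C1 + a^2)
 h(a) = sqrt(C1 + a^2)


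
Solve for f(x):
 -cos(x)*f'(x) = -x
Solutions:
 f(x) = C1 + Integral(x/cos(x), x)


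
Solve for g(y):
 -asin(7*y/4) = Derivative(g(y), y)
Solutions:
 g(y) = C1 - y*asin(7*y/4) - sqrt(16 - 49*y^2)/7


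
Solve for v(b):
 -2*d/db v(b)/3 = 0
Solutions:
 v(b) = C1


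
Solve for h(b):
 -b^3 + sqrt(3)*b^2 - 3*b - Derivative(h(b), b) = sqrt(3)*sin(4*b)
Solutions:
 h(b) = C1 - b^4/4 + sqrt(3)*b^3/3 - 3*b^2/2 + sqrt(3)*cos(4*b)/4


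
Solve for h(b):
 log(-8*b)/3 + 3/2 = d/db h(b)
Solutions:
 h(b) = C1 + b*log(-b)/3 + b*(log(2) + 7/6)


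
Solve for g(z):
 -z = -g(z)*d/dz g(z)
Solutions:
 g(z) = -sqrt(C1 + z^2)
 g(z) = sqrt(C1 + z^2)


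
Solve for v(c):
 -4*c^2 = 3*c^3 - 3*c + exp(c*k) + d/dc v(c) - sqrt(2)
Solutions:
 v(c) = C1 - 3*c^4/4 - 4*c^3/3 + 3*c^2/2 + sqrt(2)*c - exp(c*k)/k


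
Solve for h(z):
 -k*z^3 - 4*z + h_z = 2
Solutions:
 h(z) = C1 + k*z^4/4 + 2*z^2 + 2*z


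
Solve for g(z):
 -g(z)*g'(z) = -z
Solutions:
 g(z) = -sqrt(C1 + z^2)
 g(z) = sqrt(C1 + z^2)


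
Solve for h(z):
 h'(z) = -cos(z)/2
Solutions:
 h(z) = C1 - sin(z)/2


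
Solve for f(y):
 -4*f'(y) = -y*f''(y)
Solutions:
 f(y) = C1 + C2*y^5


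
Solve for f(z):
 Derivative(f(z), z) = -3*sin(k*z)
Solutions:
 f(z) = C1 + 3*cos(k*z)/k


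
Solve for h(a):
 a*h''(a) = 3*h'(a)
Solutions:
 h(a) = C1 + C2*a^4


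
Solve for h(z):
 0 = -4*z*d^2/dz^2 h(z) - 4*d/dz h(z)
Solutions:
 h(z) = C1 + C2*log(z)


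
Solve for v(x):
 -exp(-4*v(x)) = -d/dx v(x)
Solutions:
 v(x) = log(-I*(C1 + 4*x)^(1/4))
 v(x) = log(I*(C1 + 4*x)^(1/4))
 v(x) = log(-(C1 + 4*x)^(1/4))
 v(x) = log(C1 + 4*x)/4


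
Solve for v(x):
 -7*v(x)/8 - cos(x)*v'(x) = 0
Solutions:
 v(x) = C1*(sin(x) - 1)^(7/16)/(sin(x) + 1)^(7/16)


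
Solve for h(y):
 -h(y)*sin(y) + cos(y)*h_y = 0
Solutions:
 h(y) = C1/cos(y)


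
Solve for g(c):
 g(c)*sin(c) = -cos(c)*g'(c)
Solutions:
 g(c) = C1*cos(c)


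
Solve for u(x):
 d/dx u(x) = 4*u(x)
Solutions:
 u(x) = C1*exp(4*x)


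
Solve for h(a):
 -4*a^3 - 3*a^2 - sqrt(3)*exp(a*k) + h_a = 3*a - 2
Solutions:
 h(a) = C1 + a^4 + a^3 + 3*a^2/2 - 2*a + sqrt(3)*exp(a*k)/k


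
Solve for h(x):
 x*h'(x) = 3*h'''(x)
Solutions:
 h(x) = C1 + Integral(C2*airyai(3^(2/3)*x/3) + C3*airybi(3^(2/3)*x/3), x)


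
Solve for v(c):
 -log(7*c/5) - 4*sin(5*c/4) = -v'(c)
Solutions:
 v(c) = C1 + c*log(c) - c*log(5) - c + c*log(7) - 16*cos(5*c/4)/5


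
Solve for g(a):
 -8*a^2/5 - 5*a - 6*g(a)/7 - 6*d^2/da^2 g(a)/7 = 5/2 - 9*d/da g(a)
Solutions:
 g(a) = C1*exp(a*(21 - 5*sqrt(17))/4) + C2*exp(a*(5*sqrt(17) + 21)/4) - 28*a^2/15 - 1351*a/30 - 14161/30


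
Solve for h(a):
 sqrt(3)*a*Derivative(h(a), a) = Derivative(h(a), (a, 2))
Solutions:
 h(a) = C1 + C2*erfi(sqrt(2)*3^(1/4)*a/2)


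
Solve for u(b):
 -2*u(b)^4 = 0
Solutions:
 u(b) = 0


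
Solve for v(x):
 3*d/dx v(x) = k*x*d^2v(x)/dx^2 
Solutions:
 v(x) = C1 + x^(((re(k) + 3)*re(k) + im(k)^2)/(re(k)^2 + im(k)^2))*(C2*sin(3*log(x)*Abs(im(k))/(re(k)^2 + im(k)^2)) + C3*cos(3*log(x)*im(k)/(re(k)^2 + im(k)^2)))


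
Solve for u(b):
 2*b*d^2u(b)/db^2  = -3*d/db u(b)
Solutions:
 u(b) = C1 + C2/sqrt(b)


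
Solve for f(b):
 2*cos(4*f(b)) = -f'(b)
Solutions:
 f(b) = -asin((C1 + exp(16*b))/(C1 - exp(16*b)))/4 + pi/4
 f(b) = asin((C1 + exp(16*b))/(C1 - exp(16*b)))/4


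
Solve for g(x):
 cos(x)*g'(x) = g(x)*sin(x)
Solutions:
 g(x) = C1/cos(x)


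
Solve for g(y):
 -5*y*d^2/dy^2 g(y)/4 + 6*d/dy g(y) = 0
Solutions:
 g(y) = C1 + C2*y^(29/5)


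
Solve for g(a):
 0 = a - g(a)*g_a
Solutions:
 g(a) = -sqrt(C1 + a^2)
 g(a) = sqrt(C1 + a^2)


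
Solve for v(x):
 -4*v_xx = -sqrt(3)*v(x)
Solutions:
 v(x) = C1*exp(-3^(1/4)*x/2) + C2*exp(3^(1/4)*x/2)


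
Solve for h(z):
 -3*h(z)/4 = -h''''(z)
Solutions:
 h(z) = C1*exp(-sqrt(2)*3^(1/4)*z/2) + C2*exp(sqrt(2)*3^(1/4)*z/2) + C3*sin(sqrt(2)*3^(1/4)*z/2) + C4*cos(sqrt(2)*3^(1/4)*z/2)


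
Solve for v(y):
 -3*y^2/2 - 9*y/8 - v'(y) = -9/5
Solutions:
 v(y) = C1 - y^3/2 - 9*y^2/16 + 9*y/5


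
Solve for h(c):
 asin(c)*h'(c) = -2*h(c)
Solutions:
 h(c) = C1*exp(-2*Integral(1/asin(c), c))


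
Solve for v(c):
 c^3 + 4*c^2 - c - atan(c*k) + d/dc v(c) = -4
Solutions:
 v(c) = C1 - c^4/4 - 4*c^3/3 + c^2/2 - 4*c + Piecewise((c*atan(c*k) - log(c^2*k^2 + 1)/(2*k), Ne(k, 0)), (0, True))


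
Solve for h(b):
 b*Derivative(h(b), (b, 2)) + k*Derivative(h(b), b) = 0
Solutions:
 h(b) = C1 + b^(1 - re(k))*(C2*sin(log(b)*Abs(im(k))) + C3*cos(log(b)*im(k)))


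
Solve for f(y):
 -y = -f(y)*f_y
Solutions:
 f(y) = -sqrt(C1 + y^2)
 f(y) = sqrt(C1 + y^2)


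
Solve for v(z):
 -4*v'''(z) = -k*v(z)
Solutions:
 v(z) = C1*exp(2^(1/3)*k^(1/3)*z/2) + C2*exp(2^(1/3)*k^(1/3)*z*(-1 + sqrt(3)*I)/4) + C3*exp(-2^(1/3)*k^(1/3)*z*(1 + sqrt(3)*I)/4)


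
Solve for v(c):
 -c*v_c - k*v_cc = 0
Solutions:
 v(c) = C1 + C2*sqrt(k)*erf(sqrt(2)*c*sqrt(1/k)/2)


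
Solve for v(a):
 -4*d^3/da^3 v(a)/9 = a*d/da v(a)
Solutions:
 v(a) = C1 + Integral(C2*airyai(-2^(1/3)*3^(2/3)*a/2) + C3*airybi(-2^(1/3)*3^(2/3)*a/2), a)


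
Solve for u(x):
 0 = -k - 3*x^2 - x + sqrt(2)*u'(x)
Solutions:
 u(x) = C1 + sqrt(2)*k*x/2 + sqrt(2)*x^3/2 + sqrt(2)*x^2/4


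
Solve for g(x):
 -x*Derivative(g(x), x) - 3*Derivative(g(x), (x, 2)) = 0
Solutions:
 g(x) = C1 + C2*erf(sqrt(6)*x/6)


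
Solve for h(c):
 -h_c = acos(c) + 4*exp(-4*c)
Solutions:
 h(c) = C1 - c*acos(c) + sqrt(1 - c^2) + exp(-4*c)


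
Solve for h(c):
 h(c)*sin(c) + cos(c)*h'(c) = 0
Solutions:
 h(c) = C1*cos(c)


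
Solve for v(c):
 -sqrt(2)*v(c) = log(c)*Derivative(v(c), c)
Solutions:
 v(c) = C1*exp(-sqrt(2)*li(c))


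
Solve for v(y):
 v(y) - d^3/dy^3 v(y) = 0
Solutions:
 v(y) = C3*exp(y) + (C1*sin(sqrt(3)*y/2) + C2*cos(sqrt(3)*y/2))*exp(-y/2)


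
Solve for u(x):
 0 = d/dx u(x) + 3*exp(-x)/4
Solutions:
 u(x) = C1 + 3*exp(-x)/4


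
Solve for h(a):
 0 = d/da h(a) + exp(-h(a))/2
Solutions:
 h(a) = log(C1 - a/2)


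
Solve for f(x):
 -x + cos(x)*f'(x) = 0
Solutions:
 f(x) = C1 + Integral(x/cos(x), x)


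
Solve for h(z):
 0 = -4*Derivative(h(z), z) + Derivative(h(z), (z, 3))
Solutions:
 h(z) = C1 + C2*exp(-2*z) + C3*exp(2*z)


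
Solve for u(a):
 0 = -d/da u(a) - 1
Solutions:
 u(a) = C1 - a


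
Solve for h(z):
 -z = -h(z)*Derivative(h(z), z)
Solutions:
 h(z) = -sqrt(C1 + z^2)
 h(z) = sqrt(C1 + z^2)


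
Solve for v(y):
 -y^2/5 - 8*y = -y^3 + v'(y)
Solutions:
 v(y) = C1 + y^4/4 - y^3/15 - 4*y^2


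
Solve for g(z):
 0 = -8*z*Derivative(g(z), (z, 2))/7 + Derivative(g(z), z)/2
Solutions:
 g(z) = C1 + C2*z^(23/16)


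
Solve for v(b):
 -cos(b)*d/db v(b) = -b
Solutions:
 v(b) = C1 + Integral(b/cos(b), b)


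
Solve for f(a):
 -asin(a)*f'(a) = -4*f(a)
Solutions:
 f(a) = C1*exp(4*Integral(1/asin(a), a))


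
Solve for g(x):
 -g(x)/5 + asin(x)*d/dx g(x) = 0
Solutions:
 g(x) = C1*exp(Integral(1/asin(x), x)/5)


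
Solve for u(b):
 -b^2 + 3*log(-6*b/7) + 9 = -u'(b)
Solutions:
 u(b) = C1 + b^3/3 - 3*b*log(-b) + 3*b*(-2 - log(6) + log(7))


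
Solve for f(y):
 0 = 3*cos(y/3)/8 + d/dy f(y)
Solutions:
 f(y) = C1 - 9*sin(y/3)/8


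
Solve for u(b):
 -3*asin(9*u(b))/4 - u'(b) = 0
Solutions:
 Integral(1/asin(9*_y), (_y, u(b))) = C1 - 3*b/4


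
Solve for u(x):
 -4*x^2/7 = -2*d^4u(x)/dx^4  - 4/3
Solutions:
 u(x) = C1 + C2*x + C3*x^2 + C4*x^3 + x^6/1260 - x^4/36


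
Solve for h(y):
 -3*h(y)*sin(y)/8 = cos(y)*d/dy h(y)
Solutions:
 h(y) = C1*cos(y)^(3/8)


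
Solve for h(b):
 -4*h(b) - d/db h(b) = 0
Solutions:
 h(b) = C1*exp(-4*b)


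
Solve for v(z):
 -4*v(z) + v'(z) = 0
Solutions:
 v(z) = C1*exp(4*z)


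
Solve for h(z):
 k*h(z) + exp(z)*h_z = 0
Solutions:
 h(z) = C1*exp(k*exp(-z))


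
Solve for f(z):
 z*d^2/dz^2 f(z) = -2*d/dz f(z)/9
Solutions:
 f(z) = C1 + C2*z^(7/9)


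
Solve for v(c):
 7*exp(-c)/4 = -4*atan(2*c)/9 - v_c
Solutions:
 v(c) = C1 - 4*c*atan(2*c)/9 + log(4*c^2 + 1)/9 + 7*exp(-c)/4


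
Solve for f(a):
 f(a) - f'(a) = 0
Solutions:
 f(a) = C1*exp(a)


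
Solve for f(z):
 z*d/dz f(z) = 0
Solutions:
 f(z) = C1


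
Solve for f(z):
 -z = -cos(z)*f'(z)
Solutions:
 f(z) = C1 + Integral(z/cos(z), z)


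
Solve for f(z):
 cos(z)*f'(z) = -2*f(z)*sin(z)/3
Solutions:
 f(z) = C1*cos(z)^(2/3)


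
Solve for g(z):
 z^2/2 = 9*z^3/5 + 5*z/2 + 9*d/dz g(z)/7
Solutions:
 g(z) = C1 - 7*z^4/20 + 7*z^3/54 - 35*z^2/36


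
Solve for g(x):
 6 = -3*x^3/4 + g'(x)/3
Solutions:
 g(x) = C1 + 9*x^4/16 + 18*x


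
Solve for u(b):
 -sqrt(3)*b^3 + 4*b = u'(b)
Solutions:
 u(b) = C1 - sqrt(3)*b^4/4 + 2*b^2


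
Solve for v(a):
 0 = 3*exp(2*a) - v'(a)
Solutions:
 v(a) = C1 + 3*exp(2*a)/2


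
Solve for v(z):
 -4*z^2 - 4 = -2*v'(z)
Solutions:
 v(z) = C1 + 2*z^3/3 + 2*z


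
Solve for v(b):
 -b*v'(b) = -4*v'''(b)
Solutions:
 v(b) = C1 + Integral(C2*airyai(2^(1/3)*b/2) + C3*airybi(2^(1/3)*b/2), b)


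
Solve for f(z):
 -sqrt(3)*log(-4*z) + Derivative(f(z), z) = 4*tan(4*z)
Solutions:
 f(z) = C1 + sqrt(3)*z*(log(-z) - 1) + 2*sqrt(3)*z*log(2) - log(cos(4*z))


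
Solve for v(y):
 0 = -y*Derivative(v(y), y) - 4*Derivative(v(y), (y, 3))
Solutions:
 v(y) = C1 + Integral(C2*airyai(-2^(1/3)*y/2) + C3*airybi(-2^(1/3)*y/2), y)


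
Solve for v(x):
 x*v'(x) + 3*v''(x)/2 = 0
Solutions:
 v(x) = C1 + C2*erf(sqrt(3)*x/3)


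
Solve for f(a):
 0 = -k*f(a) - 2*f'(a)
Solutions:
 f(a) = C1*exp(-a*k/2)


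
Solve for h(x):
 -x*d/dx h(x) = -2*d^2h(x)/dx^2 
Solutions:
 h(x) = C1 + C2*erfi(x/2)


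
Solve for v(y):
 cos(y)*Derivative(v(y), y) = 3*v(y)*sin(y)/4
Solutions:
 v(y) = C1/cos(y)^(3/4)


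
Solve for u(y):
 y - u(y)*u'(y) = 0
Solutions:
 u(y) = -sqrt(C1 + y^2)
 u(y) = sqrt(C1 + y^2)


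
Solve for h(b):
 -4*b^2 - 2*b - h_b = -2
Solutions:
 h(b) = C1 - 4*b^3/3 - b^2 + 2*b


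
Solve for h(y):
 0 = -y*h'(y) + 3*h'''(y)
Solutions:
 h(y) = C1 + Integral(C2*airyai(3^(2/3)*y/3) + C3*airybi(3^(2/3)*y/3), y)


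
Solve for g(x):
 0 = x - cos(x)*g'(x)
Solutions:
 g(x) = C1 + Integral(x/cos(x), x)


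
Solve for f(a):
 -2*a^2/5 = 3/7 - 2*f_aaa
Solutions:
 f(a) = C1 + C2*a + C3*a^2 + a^5/300 + a^3/28


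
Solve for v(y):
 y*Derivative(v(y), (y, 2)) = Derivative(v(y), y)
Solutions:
 v(y) = C1 + C2*y^2


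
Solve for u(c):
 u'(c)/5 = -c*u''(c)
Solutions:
 u(c) = C1 + C2*c^(4/5)


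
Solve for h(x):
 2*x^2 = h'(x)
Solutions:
 h(x) = C1 + 2*x^3/3


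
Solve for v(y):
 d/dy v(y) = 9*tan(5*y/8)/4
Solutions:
 v(y) = C1 - 18*log(cos(5*y/8))/5


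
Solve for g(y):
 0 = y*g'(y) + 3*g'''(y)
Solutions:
 g(y) = C1 + Integral(C2*airyai(-3^(2/3)*y/3) + C3*airybi(-3^(2/3)*y/3), y)


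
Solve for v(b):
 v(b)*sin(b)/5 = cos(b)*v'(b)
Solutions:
 v(b) = C1/cos(b)^(1/5)


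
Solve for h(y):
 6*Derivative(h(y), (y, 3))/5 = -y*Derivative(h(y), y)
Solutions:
 h(y) = C1 + Integral(C2*airyai(-5^(1/3)*6^(2/3)*y/6) + C3*airybi(-5^(1/3)*6^(2/3)*y/6), y)


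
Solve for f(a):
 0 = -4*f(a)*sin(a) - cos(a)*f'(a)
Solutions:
 f(a) = C1*cos(a)^4


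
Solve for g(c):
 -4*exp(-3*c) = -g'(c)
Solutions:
 g(c) = C1 - 4*exp(-3*c)/3


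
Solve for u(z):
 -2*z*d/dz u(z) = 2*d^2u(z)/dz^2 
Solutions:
 u(z) = C1 + C2*erf(sqrt(2)*z/2)


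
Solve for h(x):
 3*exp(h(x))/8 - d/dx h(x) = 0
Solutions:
 h(x) = log(-1/(C1 + 3*x)) + 3*log(2)


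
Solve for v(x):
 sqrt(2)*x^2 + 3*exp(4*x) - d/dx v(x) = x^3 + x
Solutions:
 v(x) = C1 - x^4/4 + sqrt(2)*x^3/3 - x^2/2 + 3*exp(4*x)/4


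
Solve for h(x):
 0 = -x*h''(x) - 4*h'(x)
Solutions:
 h(x) = C1 + C2/x^3


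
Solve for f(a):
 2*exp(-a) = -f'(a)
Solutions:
 f(a) = C1 + 2*exp(-a)


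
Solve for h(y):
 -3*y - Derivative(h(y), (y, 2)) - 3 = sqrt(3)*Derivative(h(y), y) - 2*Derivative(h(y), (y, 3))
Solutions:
 h(y) = C1 + C2*exp(y*(1 - sqrt(1 + 8*sqrt(3)))/4) + C3*exp(y*(1 + sqrt(1 + 8*sqrt(3)))/4) - sqrt(3)*y^2/2 - sqrt(3)*y + y


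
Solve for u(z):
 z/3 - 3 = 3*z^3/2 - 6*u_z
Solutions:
 u(z) = C1 + z^4/16 - z^2/36 + z/2


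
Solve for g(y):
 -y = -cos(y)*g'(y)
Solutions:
 g(y) = C1 + Integral(y/cos(y), y)


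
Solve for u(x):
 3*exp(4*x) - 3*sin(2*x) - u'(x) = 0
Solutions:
 u(x) = C1 + 3*exp(4*x)/4 + 3*cos(2*x)/2


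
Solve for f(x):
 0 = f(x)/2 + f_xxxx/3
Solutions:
 f(x) = (C1*sin(6^(1/4)*x/2) + C2*cos(6^(1/4)*x/2))*exp(-6^(1/4)*x/2) + (C3*sin(6^(1/4)*x/2) + C4*cos(6^(1/4)*x/2))*exp(6^(1/4)*x/2)


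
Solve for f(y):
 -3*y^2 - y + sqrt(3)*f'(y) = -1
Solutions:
 f(y) = C1 + sqrt(3)*y^3/3 + sqrt(3)*y^2/6 - sqrt(3)*y/3


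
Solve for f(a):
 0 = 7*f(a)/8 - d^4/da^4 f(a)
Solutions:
 f(a) = C1*exp(-14^(1/4)*a/2) + C2*exp(14^(1/4)*a/2) + C3*sin(14^(1/4)*a/2) + C4*cos(14^(1/4)*a/2)


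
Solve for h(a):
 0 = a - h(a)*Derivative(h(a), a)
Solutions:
 h(a) = -sqrt(C1 + a^2)
 h(a) = sqrt(C1 + a^2)


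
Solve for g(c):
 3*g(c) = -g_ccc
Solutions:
 g(c) = C3*exp(-3^(1/3)*c) + (C1*sin(3^(5/6)*c/2) + C2*cos(3^(5/6)*c/2))*exp(3^(1/3)*c/2)


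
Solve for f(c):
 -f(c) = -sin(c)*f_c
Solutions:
 f(c) = C1*sqrt(cos(c) - 1)/sqrt(cos(c) + 1)


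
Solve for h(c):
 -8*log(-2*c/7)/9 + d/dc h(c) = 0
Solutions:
 h(c) = C1 + 8*c*log(-c)/9 + 8*c*(-log(7) - 1 + log(2))/9


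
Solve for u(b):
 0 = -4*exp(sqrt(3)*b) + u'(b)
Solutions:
 u(b) = C1 + 4*sqrt(3)*exp(sqrt(3)*b)/3


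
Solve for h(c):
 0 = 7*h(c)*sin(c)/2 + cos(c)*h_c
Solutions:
 h(c) = C1*cos(c)^(7/2)


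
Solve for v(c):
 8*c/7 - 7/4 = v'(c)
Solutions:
 v(c) = C1 + 4*c^2/7 - 7*c/4


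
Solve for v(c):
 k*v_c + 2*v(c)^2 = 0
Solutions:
 v(c) = k/(C1*k + 2*c)


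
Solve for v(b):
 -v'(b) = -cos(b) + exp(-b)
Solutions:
 v(b) = C1 + sin(b) + exp(-b)


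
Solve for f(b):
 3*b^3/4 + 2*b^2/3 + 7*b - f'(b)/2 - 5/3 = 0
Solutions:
 f(b) = C1 + 3*b^4/8 + 4*b^3/9 + 7*b^2 - 10*b/3


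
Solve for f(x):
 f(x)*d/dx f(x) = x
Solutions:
 f(x) = -sqrt(C1 + x^2)
 f(x) = sqrt(C1 + x^2)


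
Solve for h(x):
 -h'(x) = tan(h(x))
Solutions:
 h(x) = pi - asin(C1*exp(-x))
 h(x) = asin(C1*exp(-x))


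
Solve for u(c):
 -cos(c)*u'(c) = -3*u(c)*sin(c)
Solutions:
 u(c) = C1/cos(c)^3


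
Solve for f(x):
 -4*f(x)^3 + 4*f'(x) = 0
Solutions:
 f(x) = -sqrt(2)*sqrt(-1/(C1 + x))/2
 f(x) = sqrt(2)*sqrt(-1/(C1 + x))/2


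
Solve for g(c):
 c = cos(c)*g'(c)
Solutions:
 g(c) = C1 + Integral(c/cos(c), c)


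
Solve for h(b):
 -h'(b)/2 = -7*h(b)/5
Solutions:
 h(b) = C1*exp(14*b/5)


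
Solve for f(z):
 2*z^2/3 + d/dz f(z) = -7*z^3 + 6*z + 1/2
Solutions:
 f(z) = C1 - 7*z^4/4 - 2*z^3/9 + 3*z^2 + z/2


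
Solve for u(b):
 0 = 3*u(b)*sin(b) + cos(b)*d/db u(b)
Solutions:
 u(b) = C1*cos(b)^3


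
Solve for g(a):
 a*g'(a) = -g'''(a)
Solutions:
 g(a) = C1 + Integral(C2*airyai(-a) + C3*airybi(-a), a)


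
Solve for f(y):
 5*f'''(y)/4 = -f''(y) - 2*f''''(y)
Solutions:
 f(y) = C1 + C2*y + (C3*sin(sqrt(103)*y/16) + C4*cos(sqrt(103)*y/16))*exp(-5*y/16)


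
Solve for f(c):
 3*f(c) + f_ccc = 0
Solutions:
 f(c) = C3*exp(-3^(1/3)*c) + (C1*sin(3^(5/6)*c/2) + C2*cos(3^(5/6)*c/2))*exp(3^(1/3)*c/2)


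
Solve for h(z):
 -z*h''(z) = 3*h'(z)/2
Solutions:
 h(z) = C1 + C2/sqrt(z)


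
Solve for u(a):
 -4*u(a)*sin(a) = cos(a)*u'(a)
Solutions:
 u(a) = C1*cos(a)^4


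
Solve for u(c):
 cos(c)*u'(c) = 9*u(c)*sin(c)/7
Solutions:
 u(c) = C1/cos(c)^(9/7)


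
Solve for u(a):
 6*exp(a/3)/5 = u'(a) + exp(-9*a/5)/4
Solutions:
 u(a) = C1 + 18*exp(a/3)/5 + 5*exp(-9*a/5)/36


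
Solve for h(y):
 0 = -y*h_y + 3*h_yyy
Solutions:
 h(y) = C1 + Integral(C2*airyai(3^(2/3)*y/3) + C3*airybi(3^(2/3)*y/3), y)


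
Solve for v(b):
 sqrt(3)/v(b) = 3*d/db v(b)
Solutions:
 v(b) = -sqrt(C1 + 6*sqrt(3)*b)/3
 v(b) = sqrt(C1 + 6*sqrt(3)*b)/3


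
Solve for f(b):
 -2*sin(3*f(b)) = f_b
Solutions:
 f(b) = -acos((-C1 - exp(12*b))/(C1 - exp(12*b)))/3 + 2*pi/3
 f(b) = acos((-C1 - exp(12*b))/(C1 - exp(12*b)))/3


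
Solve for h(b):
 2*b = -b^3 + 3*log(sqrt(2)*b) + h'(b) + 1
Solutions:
 h(b) = C1 + b^4/4 + b^2 - 3*b*log(b) - 3*b*log(2)/2 + 2*b


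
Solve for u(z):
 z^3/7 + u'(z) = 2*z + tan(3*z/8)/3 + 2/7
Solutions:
 u(z) = C1 - z^4/28 + z^2 + 2*z/7 - 8*log(cos(3*z/8))/9


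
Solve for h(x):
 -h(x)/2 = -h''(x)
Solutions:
 h(x) = C1*exp(-sqrt(2)*x/2) + C2*exp(sqrt(2)*x/2)


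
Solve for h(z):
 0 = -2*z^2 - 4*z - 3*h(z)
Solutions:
 h(z) = 2*z*(-z - 2)/3


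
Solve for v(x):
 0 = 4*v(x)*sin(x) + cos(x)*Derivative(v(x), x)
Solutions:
 v(x) = C1*cos(x)^4


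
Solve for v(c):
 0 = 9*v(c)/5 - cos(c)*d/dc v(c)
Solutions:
 v(c) = C1*(sin(c) + 1)^(9/10)/(sin(c) - 1)^(9/10)


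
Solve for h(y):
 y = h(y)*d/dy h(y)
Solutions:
 h(y) = -sqrt(C1 + y^2)
 h(y) = sqrt(C1 + y^2)


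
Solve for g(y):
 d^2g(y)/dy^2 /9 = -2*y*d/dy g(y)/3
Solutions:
 g(y) = C1 + C2*erf(sqrt(3)*y)


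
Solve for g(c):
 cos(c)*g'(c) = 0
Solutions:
 g(c) = C1


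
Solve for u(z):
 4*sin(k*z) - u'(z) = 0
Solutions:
 u(z) = C1 - 4*cos(k*z)/k


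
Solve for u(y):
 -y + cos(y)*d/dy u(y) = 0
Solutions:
 u(y) = C1 + Integral(y/cos(y), y)


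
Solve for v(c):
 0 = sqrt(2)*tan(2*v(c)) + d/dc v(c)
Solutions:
 v(c) = -asin(C1*exp(-2*sqrt(2)*c))/2 + pi/2
 v(c) = asin(C1*exp(-2*sqrt(2)*c))/2


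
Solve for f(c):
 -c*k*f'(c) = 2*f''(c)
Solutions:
 f(c) = Piecewise((-sqrt(pi)*C1*erf(c*sqrt(k)/2)/sqrt(k) - C2, (k > 0) | (k < 0)), (-C1*c - C2, True))


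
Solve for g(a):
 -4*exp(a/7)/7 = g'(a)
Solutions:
 g(a) = C1 - 4*exp(a/7)


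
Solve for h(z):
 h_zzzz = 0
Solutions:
 h(z) = C1 + C2*z + C3*z^2 + C4*z^3


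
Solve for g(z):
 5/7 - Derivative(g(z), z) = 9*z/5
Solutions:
 g(z) = C1 - 9*z^2/10 + 5*z/7


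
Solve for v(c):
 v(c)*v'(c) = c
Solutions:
 v(c) = -sqrt(C1 + c^2)
 v(c) = sqrt(C1 + c^2)


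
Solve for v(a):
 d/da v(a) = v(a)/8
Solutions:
 v(a) = C1*exp(a/8)


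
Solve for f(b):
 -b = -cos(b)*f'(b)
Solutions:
 f(b) = C1 + Integral(b/cos(b), b)


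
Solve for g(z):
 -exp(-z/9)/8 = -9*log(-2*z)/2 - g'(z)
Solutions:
 g(z) = C1 - 9*z*log(-z)/2 + 9*z*(1 - log(2))/2 - 9*exp(-z/9)/8


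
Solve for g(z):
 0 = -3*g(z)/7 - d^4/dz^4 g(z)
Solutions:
 g(z) = (C1*sin(sqrt(2)*3^(1/4)*7^(3/4)*z/14) + C2*cos(sqrt(2)*3^(1/4)*7^(3/4)*z/14))*exp(-sqrt(2)*3^(1/4)*7^(3/4)*z/14) + (C3*sin(sqrt(2)*3^(1/4)*7^(3/4)*z/14) + C4*cos(sqrt(2)*3^(1/4)*7^(3/4)*z/14))*exp(sqrt(2)*3^(1/4)*7^(3/4)*z/14)


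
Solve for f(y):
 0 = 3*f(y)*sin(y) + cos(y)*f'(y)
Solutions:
 f(y) = C1*cos(y)^3


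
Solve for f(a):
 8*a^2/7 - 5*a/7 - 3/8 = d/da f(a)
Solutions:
 f(a) = C1 + 8*a^3/21 - 5*a^2/14 - 3*a/8


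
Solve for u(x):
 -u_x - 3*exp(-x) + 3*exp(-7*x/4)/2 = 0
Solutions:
 u(x) = C1 + 3*exp(-x) - 6*exp(-7*x/4)/7


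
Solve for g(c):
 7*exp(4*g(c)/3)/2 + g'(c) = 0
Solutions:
 g(c) = 3*log(-(1/(C1 + 14*c))^(1/4)) + 3*log(3)/4
 g(c) = 3*log(1/(C1 + 14*c))/4 + 3*log(3)/4
 g(c) = 3*log(-I*(1/(C1 + 14*c))^(1/4)) + 3*log(3)/4
 g(c) = 3*log(I*(1/(C1 + 14*c))^(1/4)) + 3*log(3)/4


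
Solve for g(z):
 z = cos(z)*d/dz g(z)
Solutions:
 g(z) = C1 + Integral(z/cos(z), z)


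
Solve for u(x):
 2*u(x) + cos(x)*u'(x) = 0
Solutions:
 u(x) = C1*(sin(x) - 1)/(sin(x) + 1)


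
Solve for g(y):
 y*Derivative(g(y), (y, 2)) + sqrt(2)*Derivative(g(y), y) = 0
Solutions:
 g(y) = C1 + C2*y^(1 - sqrt(2))


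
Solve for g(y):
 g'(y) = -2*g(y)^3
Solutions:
 g(y) = -sqrt(2)*sqrt(-1/(C1 - 2*y))/2
 g(y) = sqrt(2)*sqrt(-1/(C1 - 2*y))/2


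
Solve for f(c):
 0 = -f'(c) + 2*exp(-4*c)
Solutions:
 f(c) = C1 - exp(-4*c)/2


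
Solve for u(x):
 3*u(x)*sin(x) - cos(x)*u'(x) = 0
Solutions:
 u(x) = C1/cos(x)^3


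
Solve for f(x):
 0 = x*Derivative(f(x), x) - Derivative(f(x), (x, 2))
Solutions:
 f(x) = C1 + C2*erfi(sqrt(2)*x/2)


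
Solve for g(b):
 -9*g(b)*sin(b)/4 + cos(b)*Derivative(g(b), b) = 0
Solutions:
 g(b) = C1/cos(b)^(9/4)


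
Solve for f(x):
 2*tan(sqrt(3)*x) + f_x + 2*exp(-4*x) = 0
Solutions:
 f(x) = C1 - sqrt(3)*log(tan(sqrt(3)*x)^2 + 1)/3 + exp(-4*x)/2


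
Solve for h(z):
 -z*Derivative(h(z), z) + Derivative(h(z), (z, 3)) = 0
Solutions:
 h(z) = C1 + Integral(C2*airyai(z) + C3*airybi(z), z)


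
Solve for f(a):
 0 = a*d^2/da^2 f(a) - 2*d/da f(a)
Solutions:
 f(a) = C1 + C2*a^3


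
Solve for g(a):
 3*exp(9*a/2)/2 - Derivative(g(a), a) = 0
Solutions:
 g(a) = C1 + exp(9*a/2)/3


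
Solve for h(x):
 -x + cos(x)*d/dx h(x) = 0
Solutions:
 h(x) = C1 + Integral(x/cos(x), x)


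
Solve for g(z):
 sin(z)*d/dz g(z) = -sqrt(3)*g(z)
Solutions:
 g(z) = C1*(cos(z) + 1)^(sqrt(3)/2)/(cos(z) - 1)^(sqrt(3)/2)


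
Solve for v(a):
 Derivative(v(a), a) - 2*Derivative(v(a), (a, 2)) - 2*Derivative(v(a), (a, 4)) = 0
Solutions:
 v(a) = C1 + C2*exp(6^(1/3)*a*(-(9 + sqrt(129))^(1/3) + 2*6^(1/3)/(9 + sqrt(129))^(1/3))/12)*sin(2^(1/3)*3^(1/6)*a*(6*2^(1/3)/(9 + sqrt(129))^(1/3) + 3^(2/3)*(9 + sqrt(129))^(1/3))/12) + C3*exp(6^(1/3)*a*(-(9 + sqrt(129))^(1/3) + 2*6^(1/3)/(9 + sqrt(129))^(1/3))/12)*cos(2^(1/3)*3^(1/6)*a*(6*2^(1/3)/(9 + sqrt(129))^(1/3) + 3^(2/3)*(9 + sqrt(129))^(1/3))/12) + C4*exp(-6^(1/3)*a*(-(9 + sqrt(129))^(1/3) + 2*6^(1/3)/(9 + sqrt(129))^(1/3))/6)


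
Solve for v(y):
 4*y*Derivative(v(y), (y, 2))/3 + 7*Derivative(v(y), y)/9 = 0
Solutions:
 v(y) = C1 + C2*y^(5/12)


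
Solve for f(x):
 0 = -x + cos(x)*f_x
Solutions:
 f(x) = C1 + Integral(x/cos(x), x)


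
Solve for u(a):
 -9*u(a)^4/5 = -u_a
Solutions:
 u(a) = 5^(1/3)*(-1/(C1 + 27*a))^(1/3)
 u(a) = 5^(1/3)*(-1/(C1 + 9*a))^(1/3)*(-3^(2/3) - 3*3^(1/6)*I)/6
 u(a) = 5^(1/3)*(-1/(C1 + 9*a))^(1/3)*(-3^(2/3) + 3*3^(1/6)*I)/6


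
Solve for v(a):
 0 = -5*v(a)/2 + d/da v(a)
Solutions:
 v(a) = C1*exp(5*a/2)


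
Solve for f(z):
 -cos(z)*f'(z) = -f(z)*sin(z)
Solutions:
 f(z) = C1/cos(z)


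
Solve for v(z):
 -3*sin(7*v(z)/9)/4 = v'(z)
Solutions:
 3*z/4 + 9*log(cos(7*v(z)/9) - 1)/14 - 9*log(cos(7*v(z)/9) + 1)/14 = C1


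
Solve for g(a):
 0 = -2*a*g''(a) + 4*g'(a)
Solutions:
 g(a) = C1 + C2*a^3


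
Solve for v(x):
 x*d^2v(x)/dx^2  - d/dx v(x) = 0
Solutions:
 v(x) = C1 + C2*x^2


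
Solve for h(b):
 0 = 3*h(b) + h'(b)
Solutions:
 h(b) = C1*exp(-3*b)


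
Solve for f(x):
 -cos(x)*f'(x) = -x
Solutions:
 f(x) = C1 + Integral(x/cos(x), x)


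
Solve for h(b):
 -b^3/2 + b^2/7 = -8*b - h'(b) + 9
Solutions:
 h(b) = C1 + b^4/8 - b^3/21 - 4*b^2 + 9*b


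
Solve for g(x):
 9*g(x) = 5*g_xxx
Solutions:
 g(x) = C3*exp(15^(2/3)*x/5) + (C1*sin(3*3^(1/6)*5^(2/3)*x/10) + C2*cos(3*3^(1/6)*5^(2/3)*x/10))*exp(-15^(2/3)*x/10)


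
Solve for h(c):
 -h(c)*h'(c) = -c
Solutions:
 h(c) = -sqrt(C1 + c^2)
 h(c) = sqrt(C1 + c^2)


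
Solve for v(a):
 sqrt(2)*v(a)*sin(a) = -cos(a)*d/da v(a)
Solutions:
 v(a) = C1*cos(a)^(sqrt(2))


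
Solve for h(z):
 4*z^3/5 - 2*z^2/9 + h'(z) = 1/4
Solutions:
 h(z) = C1 - z^4/5 + 2*z^3/27 + z/4


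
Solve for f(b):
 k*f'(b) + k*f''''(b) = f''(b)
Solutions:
 f(b) = C1 + C2*exp(2^(1/3)*b*(6^(1/3)*(sqrt(3)*sqrt(27 - 4/k^3) + 9)^(1/3)/12 - 2^(1/3)*3^(5/6)*I*(sqrt(3)*sqrt(27 - 4/k^3) + 9)^(1/3)/12 - 2/(k*(-3^(1/3) + 3^(5/6)*I)*(sqrt(3)*sqrt(27 - 4/k^3) + 9)^(1/3)))) + C3*exp(2^(1/3)*b*(6^(1/3)*(sqrt(3)*sqrt(27 - 4/k^3) + 9)^(1/3)/12 + 2^(1/3)*3^(5/6)*I*(sqrt(3)*sqrt(27 - 4/k^3) + 9)^(1/3)/12 + 2/(k*(3^(1/3) + 3^(5/6)*I)*(sqrt(3)*sqrt(27 - 4/k^3) + 9)^(1/3)))) + C4*exp(-6^(1/3)*b*(2^(1/3)*(sqrt(3)*sqrt(27 - 4/k^3) + 9)^(1/3) + 2*3^(1/3)/(k*(sqrt(3)*sqrt(27 - 4/k^3) + 9)^(1/3)))/6)


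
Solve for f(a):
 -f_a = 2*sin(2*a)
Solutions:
 f(a) = C1 + cos(2*a)


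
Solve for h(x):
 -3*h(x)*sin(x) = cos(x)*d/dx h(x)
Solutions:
 h(x) = C1*cos(x)^3


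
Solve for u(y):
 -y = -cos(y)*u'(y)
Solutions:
 u(y) = C1 + Integral(y/cos(y), y)


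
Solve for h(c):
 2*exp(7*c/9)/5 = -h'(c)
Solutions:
 h(c) = C1 - 18*exp(7*c/9)/35


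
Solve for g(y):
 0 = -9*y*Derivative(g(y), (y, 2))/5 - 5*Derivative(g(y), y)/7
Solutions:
 g(y) = C1 + C2*y^(38/63)


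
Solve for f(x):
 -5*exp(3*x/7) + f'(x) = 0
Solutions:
 f(x) = C1 + 35*exp(3*x/7)/3


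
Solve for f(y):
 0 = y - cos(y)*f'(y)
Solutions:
 f(y) = C1 + Integral(y/cos(y), y)


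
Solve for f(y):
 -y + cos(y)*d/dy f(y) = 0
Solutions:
 f(y) = C1 + Integral(y/cos(y), y)


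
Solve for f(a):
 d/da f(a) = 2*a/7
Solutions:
 f(a) = C1 + a^2/7


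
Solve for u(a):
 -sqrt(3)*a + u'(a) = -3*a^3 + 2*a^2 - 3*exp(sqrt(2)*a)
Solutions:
 u(a) = C1 - 3*a^4/4 + 2*a^3/3 + sqrt(3)*a^2/2 - 3*sqrt(2)*exp(sqrt(2)*a)/2


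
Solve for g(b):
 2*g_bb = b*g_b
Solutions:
 g(b) = C1 + C2*erfi(b/2)


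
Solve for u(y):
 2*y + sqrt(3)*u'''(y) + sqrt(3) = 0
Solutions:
 u(y) = C1 + C2*y + C3*y^2 - sqrt(3)*y^4/36 - y^3/6


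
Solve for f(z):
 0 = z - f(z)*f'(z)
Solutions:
 f(z) = -sqrt(C1 + z^2)
 f(z) = sqrt(C1 + z^2)


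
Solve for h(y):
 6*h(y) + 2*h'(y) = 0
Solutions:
 h(y) = C1*exp(-3*y)


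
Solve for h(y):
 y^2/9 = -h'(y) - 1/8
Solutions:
 h(y) = C1 - y^3/27 - y/8


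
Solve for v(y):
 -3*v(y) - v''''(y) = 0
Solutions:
 v(y) = (C1*sin(sqrt(2)*3^(1/4)*y/2) + C2*cos(sqrt(2)*3^(1/4)*y/2))*exp(-sqrt(2)*3^(1/4)*y/2) + (C3*sin(sqrt(2)*3^(1/4)*y/2) + C4*cos(sqrt(2)*3^(1/4)*y/2))*exp(sqrt(2)*3^(1/4)*y/2)


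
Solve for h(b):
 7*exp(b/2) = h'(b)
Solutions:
 h(b) = C1 + 14*exp(b/2)


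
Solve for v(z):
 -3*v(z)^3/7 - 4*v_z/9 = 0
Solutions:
 v(z) = -sqrt(14)*sqrt(-1/(C1 - 27*z))
 v(z) = sqrt(14)*sqrt(-1/(C1 - 27*z))


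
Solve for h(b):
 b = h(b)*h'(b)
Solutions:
 h(b) = -sqrt(C1 + b^2)
 h(b) = sqrt(C1 + b^2)


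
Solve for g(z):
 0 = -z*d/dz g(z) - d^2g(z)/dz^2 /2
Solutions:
 g(z) = C1 + C2*erf(z)


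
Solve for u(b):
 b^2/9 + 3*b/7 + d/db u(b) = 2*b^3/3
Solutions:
 u(b) = C1 + b^4/6 - b^3/27 - 3*b^2/14


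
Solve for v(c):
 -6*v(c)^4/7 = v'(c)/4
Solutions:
 v(c) = 7^(1/3)*(1/(C1 + 72*c))^(1/3)
 v(c) = 7^(1/3)*(-3^(2/3) - 3*3^(1/6)*I)*(1/(C1 + 24*c))^(1/3)/6
 v(c) = 7^(1/3)*(-3^(2/3) + 3*3^(1/6)*I)*(1/(C1 + 24*c))^(1/3)/6


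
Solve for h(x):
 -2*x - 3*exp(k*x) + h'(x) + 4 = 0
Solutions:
 h(x) = C1 + x^2 - 4*x + 3*exp(k*x)/k


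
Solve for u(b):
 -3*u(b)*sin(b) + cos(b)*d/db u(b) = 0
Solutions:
 u(b) = C1/cos(b)^3


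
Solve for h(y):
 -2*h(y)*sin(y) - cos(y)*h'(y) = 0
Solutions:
 h(y) = C1*cos(y)^2


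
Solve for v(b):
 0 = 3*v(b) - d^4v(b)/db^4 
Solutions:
 v(b) = C1*exp(-3^(1/4)*b) + C2*exp(3^(1/4)*b) + C3*sin(3^(1/4)*b) + C4*cos(3^(1/4)*b)


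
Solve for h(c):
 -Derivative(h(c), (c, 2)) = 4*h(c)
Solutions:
 h(c) = C1*sin(2*c) + C2*cos(2*c)


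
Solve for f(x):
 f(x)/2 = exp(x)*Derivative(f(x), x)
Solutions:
 f(x) = C1*exp(-exp(-x)/2)


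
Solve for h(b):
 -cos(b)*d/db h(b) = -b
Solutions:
 h(b) = C1 + Integral(b/cos(b), b)


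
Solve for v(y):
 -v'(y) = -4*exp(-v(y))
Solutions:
 v(y) = log(C1 + 4*y)


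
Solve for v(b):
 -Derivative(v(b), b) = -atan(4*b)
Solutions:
 v(b) = C1 + b*atan(4*b) - log(16*b^2 + 1)/8


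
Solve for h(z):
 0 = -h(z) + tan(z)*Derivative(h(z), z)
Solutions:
 h(z) = C1*sin(z)


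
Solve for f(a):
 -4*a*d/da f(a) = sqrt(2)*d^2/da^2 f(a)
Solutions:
 f(a) = C1 + C2*erf(2^(1/4)*a)


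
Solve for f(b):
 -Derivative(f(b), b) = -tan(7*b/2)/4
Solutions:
 f(b) = C1 - log(cos(7*b/2))/14


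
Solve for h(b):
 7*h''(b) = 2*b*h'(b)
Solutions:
 h(b) = C1 + C2*erfi(sqrt(7)*b/7)


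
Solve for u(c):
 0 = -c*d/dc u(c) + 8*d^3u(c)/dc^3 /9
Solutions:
 u(c) = C1 + Integral(C2*airyai(3^(2/3)*c/2) + C3*airybi(3^(2/3)*c/2), c)


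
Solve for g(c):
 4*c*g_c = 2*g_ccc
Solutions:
 g(c) = C1 + Integral(C2*airyai(2^(1/3)*c) + C3*airybi(2^(1/3)*c), c)


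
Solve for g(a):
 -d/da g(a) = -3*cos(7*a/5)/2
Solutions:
 g(a) = C1 + 15*sin(7*a/5)/14


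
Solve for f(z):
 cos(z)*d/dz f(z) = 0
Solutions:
 f(z) = C1


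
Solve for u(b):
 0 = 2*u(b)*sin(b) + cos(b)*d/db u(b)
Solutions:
 u(b) = C1*cos(b)^2


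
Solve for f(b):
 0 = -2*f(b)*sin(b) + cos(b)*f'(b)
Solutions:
 f(b) = C1/cos(b)^2


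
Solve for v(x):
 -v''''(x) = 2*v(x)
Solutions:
 v(x) = (C1*sin(2^(3/4)*x/2) + C2*cos(2^(3/4)*x/2))*exp(-2^(3/4)*x/2) + (C3*sin(2^(3/4)*x/2) + C4*cos(2^(3/4)*x/2))*exp(2^(3/4)*x/2)


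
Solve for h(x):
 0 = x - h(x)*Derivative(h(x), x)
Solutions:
 h(x) = -sqrt(C1 + x^2)
 h(x) = sqrt(C1 + x^2)


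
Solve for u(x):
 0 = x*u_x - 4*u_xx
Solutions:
 u(x) = C1 + C2*erfi(sqrt(2)*x/4)


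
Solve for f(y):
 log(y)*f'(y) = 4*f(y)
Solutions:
 f(y) = C1*exp(4*li(y))


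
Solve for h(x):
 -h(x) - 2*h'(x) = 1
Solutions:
 h(x) = C1*exp(-x/2) - 1


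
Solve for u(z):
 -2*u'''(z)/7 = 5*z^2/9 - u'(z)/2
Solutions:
 u(z) = C1 + C2*exp(-sqrt(7)*z/2) + C3*exp(sqrt(7)*z/2) + 10*z^3/27 + 80*z/63


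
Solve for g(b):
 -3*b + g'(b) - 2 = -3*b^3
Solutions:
 g(b) = C1 - 3*b^4/4 + 3*b^2/2 + 2*b


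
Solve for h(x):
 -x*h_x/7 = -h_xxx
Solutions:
 h(x) = C1 + Integral(C2*airyai(7^(2/3)*x/7) + C3*airybi(7^(2/3)*x/7), x)


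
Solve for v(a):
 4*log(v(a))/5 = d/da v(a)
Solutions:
 li(v(a)) = C1 + 4*a/5


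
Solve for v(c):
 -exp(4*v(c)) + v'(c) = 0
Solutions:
 v(c) = log(-(-1/(C1 + 4*c))^(1/4))
 v(c) = log(-1/(C1 + 4*c))/4
 v(c) = log(-I*(-1/(C1 + 4*c))^(1/4))
 v(c) = log(I*(-1/(C1 + 4*c))^(1/4))


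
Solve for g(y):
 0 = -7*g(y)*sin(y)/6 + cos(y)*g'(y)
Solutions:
 g(y) = C1/cos(y)^(7/6)


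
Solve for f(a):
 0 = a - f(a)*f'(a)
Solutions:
 f(a) = -sqrt(C1 + a^2)
 f(a) = sqrt(C1 + a^2)


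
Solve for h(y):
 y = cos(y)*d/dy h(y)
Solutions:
 h(y) = C1 + Integral(y/cos(y), y)


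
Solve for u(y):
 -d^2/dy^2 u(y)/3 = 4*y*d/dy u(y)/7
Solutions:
 u(y) = C1 + C2*erf(sqrt(42)*y/7)


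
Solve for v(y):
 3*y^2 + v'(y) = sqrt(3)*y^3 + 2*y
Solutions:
 v(y) = C1 + sqrt(3)*y^4/4 - y^3 + y^2


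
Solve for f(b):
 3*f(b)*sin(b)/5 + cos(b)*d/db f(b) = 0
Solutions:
 f(b) = C1*cos(b)^(3/5)


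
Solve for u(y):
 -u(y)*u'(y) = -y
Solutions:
 u(y) = -sqrt(C1 + y^2)
 u(y) = sqrt(C1 + y^2)


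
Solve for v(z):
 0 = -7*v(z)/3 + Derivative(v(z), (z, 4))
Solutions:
 v(z) = C1*exp(-3^(3/4)*7^(1/4)*z/3) + C2*exp(3^(3/4)*7^(1/4)*z/3) + C3*sin(3^(3/4)*7^(1/4)*z/3) + C4*cos(3^(3/4)*7^(1/4)*z/3)


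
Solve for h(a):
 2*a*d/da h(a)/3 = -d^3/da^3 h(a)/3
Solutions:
 h(a) = C1 + Integral(C2*airyai(-2^(1/3)*a) + C3*airybi(-2^(1/3)*a), a)


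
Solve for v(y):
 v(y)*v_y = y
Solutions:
 v(y) = -sqrt(C1 + y^2)
 v(y) = sqrt(C1 + y^2)


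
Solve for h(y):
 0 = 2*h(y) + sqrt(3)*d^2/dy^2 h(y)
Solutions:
 h(y) = C1*sin(sqrt(2)*3^(3/4)*y/3) + C2*cos(sqrt(2)*3^(3/4)*y/3)


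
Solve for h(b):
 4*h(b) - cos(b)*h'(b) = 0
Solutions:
 h(b) = C1*(sin(b)^2 + 2*sin(b) + 1)/(sin(b)^2 - 2*sin(b) + 1)


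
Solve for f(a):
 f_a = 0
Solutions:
 f(a) = C1


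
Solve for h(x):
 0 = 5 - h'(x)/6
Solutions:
 h(x) = C1 + 30*x


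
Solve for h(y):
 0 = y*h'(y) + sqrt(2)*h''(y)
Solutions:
 h(y) = C1 + C2*erf(2^(1/4)*y/2)


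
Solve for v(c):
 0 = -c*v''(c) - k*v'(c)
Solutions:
 v(c) = C1 + c^(1 - re(k))*(C2*sin(log(c)*Abs(im(k))) + C3*cos(log(c)*im(k)))


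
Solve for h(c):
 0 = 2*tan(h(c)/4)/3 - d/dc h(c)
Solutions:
 h(c) = -4*asin(C1*exp(c/6)) + 4*pi
 h(c) = 4*asin(C1*exp(c/6))


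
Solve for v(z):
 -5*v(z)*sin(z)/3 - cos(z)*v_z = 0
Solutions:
 v(z) = C1*cos(z)^(5/3)


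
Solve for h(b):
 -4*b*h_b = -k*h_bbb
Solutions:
 h(b) = C1 + Integral(C2*airyai(2^(2/3)*b*(1/k)^(1/3)) + C3*airybi(2^(2/3)*b*(1/k)^(1/3)), b)


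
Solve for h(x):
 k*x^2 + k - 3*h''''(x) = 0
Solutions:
 h(x) = C1 + C2*x + C3*x^2 + C4*x^3 + k*x^6/1080 + k*x^4/72


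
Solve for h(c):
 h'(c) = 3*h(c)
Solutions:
 h(c) = C1*exp(3*c)


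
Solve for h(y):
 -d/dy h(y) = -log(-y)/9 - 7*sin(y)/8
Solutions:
 h(y) = C1 + y*log(-y)/9 - y/9 - 7*cos(y)/8


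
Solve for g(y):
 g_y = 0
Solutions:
 g(y) = C1


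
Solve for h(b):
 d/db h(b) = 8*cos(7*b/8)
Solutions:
 h(b) = C1 + 64*sin(7*b/8)/7


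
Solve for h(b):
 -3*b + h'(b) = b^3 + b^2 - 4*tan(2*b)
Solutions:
 h(b) = C1 + b^4/4 + b^3/3 + 3*b^2/2 + 2*log(cos(2*b))


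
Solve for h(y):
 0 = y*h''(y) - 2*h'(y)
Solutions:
 h(y) = C1 + C2*y^3


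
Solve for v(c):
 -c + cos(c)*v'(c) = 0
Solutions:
 v(c) = C1 + Integral(c/cos(c), c)


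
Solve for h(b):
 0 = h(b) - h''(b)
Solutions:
 h(b) = C1*exp(-b) + C2*exp(b)


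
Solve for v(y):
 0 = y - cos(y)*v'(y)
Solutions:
 v(y) = C1 + Integral(y/cos(y), y)


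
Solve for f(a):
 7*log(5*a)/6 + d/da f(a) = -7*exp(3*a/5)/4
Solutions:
 f(a) = C1 - 7*a*log(a)/6 + 7*a*(1 - log(5))/6 - 35*exp(3*a/5)/12


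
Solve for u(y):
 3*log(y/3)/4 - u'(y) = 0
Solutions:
 u(y) = C1 + 3*y*log(y)/4 - 3*y*log(3)/4 - 3*y/4


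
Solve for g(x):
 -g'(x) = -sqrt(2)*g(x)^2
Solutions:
 g(x) = -1/(C1 + sqrt(2)*x)


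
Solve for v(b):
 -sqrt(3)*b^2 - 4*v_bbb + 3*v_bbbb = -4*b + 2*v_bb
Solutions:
 v(b) = C1 + C2*b + C3*exp(b*(2 - sqrt(10))/3) + C4*exp(b*(2 + sqrt(10))/3) - sqrt(3)*b^4/24 + b^3*(1 + sqrt(3))/3 + b^2*(-11*sqrt(3)/4 - 2)


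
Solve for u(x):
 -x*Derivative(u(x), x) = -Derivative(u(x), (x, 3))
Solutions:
 u(x) = C1 + Integral(C2*airyai(x) + C3*airybi(x), x)


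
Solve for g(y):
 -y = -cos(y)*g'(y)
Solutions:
 g(y) = C1 + Integral(y/cos(y), y)


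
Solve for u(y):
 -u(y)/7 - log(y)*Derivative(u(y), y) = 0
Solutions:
 u(y) = C1*exp(-li(y)/7)


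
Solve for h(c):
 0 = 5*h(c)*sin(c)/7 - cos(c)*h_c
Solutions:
 h(c) = C1/cos(c)^(5/7)


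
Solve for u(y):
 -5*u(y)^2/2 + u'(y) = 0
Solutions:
 u(y) = -2/(C1 + 5*y)


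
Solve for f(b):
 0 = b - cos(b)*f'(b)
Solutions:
 f(b) = C1 + Integral(b/cos(b), b)


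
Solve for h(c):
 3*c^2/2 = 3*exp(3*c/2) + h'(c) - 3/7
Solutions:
 h(c) = C1 + c^3/2 + 3*c/7 - 2*exp(3*c/2)


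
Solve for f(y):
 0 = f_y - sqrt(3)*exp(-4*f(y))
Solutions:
 f(y) = log(-I*(C1 + 4*sqrt(3)*y)^(1/4))
 f(y) = log(I*(C1 + 4*sqrt(3)*y)^(1/4))
 f(y) = log(-(C1 + 4*sqrt(3)*y)^(1/4))
 f(y) = log(C1 + 4*sqrt(3)*y)/4


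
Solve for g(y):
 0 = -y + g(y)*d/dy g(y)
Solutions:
 g(y) = -sqrt(C1 + y^2)
 g(y) = sqrt(C1 + y^2)


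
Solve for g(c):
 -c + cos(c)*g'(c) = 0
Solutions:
 g(c) = C1 + Integral(c/cos(c), c)


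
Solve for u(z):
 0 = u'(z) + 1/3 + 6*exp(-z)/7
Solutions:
 u(z) = C1 - z/3 + 6*exp(-z)/7


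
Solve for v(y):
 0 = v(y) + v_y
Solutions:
 v(y) = C1*exp(-y)


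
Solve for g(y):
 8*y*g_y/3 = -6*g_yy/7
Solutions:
 g(y) = C1 + C2*erf(sqrt(14)*y/3)


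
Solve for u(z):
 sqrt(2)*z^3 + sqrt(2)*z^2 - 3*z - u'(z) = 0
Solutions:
 u(z) = C1 + sqrt(2)*z^4/4 + sqrt(2)*z^3/3 - 3*z^2/2


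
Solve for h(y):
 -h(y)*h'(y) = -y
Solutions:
 h(y) = -sqrt(C1 + y^2)
 h(y) = sqrt(C1 + y^2)


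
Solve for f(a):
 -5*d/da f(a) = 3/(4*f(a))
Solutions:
 f(a) = -sqrt(C1 - 30*a)/10
 f(a) = sqrt(C1 - 30*a)/10


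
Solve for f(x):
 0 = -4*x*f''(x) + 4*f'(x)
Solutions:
 f(x) = C1 + C2*x^2


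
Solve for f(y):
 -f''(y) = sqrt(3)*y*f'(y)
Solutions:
 f(y) = C1 + C2*erf(sqrt(2)*3^(1/4)*y/2)


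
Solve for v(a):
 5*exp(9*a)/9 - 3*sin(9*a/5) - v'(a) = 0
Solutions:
 v(a) = C1 + 5*exp(9*a)/81 + 5*cos(9*a/5)/3


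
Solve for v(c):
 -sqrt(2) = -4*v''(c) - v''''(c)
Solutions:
 v(c) = C1 + C2*c + C3*sin(2*c) + C4*cos(2*c) + sqrt(2)*c^2/8


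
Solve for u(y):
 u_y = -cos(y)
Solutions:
 u(y) = C1 - sin(y)


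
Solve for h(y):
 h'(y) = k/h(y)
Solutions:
 h(y) = -sqrt(C1 + 2*k*y)
 h(y) = sqrt(C1 + 2*k*y)


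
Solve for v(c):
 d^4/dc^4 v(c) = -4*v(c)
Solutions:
 v(c) = (C1*sin(c) + C2*cos(c))*exp(-c) + (C3*sin(c) + C4*cos(c))*exp(c)


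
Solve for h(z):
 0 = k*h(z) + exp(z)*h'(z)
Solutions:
 h(z) = C1*exp(k*exp(-z))


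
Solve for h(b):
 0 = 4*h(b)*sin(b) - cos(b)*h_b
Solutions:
 h(b) = C1/cos(b)^4


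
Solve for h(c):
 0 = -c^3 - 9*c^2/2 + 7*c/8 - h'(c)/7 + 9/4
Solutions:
 h(c) = C1 - 7*c^4/4 - 21*c^3/2 + 49*c^2/16 + 63*c/4


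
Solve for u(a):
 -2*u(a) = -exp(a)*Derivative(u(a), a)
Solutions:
 u(a) = C1*exp(-2*exp(-a))


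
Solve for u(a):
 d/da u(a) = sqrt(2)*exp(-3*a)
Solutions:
 u(a) = C1 - sqrt(2)*exp(-3*a)/3


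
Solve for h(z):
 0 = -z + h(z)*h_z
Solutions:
 h(z) = -sqrt(C1 + z^2)
 h(z) = sqrt(C1 + z^2)


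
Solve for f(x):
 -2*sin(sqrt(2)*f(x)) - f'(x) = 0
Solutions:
 f(x) = sqrt(2)*(pi - acos((-exp(2*sqrt(2)*C1) - exp(4*sqrt(2)*x))/(exp(2*sqrt(2)*C1) - exp(4*sqrt(2)*x)))/2)
 f(x) = sqrt(2)*acos((-exp(2*sqrt(2)*C1) - exp(4*sqrt(2)*x))/(exp(2*sqrt(2)*C1) - exp(4*sqrt(2)*x)))/2


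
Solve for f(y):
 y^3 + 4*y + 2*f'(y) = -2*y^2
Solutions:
 f(y) = C1 - y^4/8 - y^3/3 - y^2


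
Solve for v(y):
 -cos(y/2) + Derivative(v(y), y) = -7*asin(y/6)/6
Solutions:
 v(y) = C1 - 7*y*asin(y/6)/6 - 7*sqrt(36 - y^2)/6 + 2*sin(y/2)


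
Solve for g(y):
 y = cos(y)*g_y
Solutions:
 g(y) = C1 + Integral(y/cos(y), y)


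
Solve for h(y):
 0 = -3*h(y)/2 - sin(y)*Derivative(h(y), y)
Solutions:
 h(y) = C1*(cos(y) + 1)^(3/4)/(cos(y) - 1)^(3/4)


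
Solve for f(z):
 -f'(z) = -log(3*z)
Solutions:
 f(z) = C1 + z*log(z) - z + z*log(3)


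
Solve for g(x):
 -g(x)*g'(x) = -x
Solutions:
 g(x) = -sqrt(C1 + x^2)
 g(x) = sqrt(C1 + x^2)


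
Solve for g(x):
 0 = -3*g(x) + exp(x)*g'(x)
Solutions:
 g(x) = C1*exp(-3*exp(-x))


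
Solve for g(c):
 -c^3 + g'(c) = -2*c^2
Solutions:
 g(c) = C1 + c^4/4 - 2*c^3/3


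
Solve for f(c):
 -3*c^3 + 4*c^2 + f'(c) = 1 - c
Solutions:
 f(c) = C1 + 3*c^4/4 - 4*c^3/3 - c^2/2 + c


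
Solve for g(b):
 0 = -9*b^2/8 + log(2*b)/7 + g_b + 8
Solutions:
 g(b) = C1 + 3*b^3/8 - b*log(b)/7 - 55*b/7 - b*log(2)/7


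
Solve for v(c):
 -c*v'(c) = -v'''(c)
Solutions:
 v(c) = C1 + Integral(C2*airyai(c) + C3*airybi(c), c)


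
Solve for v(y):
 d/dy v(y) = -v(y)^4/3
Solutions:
 v(y) = (-1 - sqrt(3)*I)*(1/(C1 + y))^(1/3)/2
 v(y) = (-1 + sqrt(3)*I)*(1/(C1 + y))^(1/3)/2
 v(y) = (1/(C1 + y))^(1/3)


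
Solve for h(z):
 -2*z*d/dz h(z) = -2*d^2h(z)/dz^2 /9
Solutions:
 h(z) = C1 + C2*erfi(3*sqrt(2)*z/2)


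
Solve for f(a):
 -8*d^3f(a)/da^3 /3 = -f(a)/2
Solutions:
 f(a) = C3*exp(2^(2/3)*3^(1/3)*a/4) + (C1*sin(2^(2/3)*3^(5/6)*a/8) + C2*cos(2^(2/3)*3^(5/6)*a/8))*exp(-2^(2/3)*3^(1/3)*a/8)


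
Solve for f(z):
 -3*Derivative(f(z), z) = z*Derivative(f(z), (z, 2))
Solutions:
 f(z) = C1 + C2/z^2


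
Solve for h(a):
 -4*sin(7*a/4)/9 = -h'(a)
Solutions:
 h(a) = C1 - 16*cos(7*a/4)/63


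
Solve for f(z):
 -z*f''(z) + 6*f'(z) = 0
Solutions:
 f(z) = C1 + C2*z^7


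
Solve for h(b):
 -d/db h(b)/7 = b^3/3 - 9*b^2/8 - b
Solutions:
 h(b) = C1 - 7*b^4/12 + 21*b^3/8 + 7*b^2/2
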